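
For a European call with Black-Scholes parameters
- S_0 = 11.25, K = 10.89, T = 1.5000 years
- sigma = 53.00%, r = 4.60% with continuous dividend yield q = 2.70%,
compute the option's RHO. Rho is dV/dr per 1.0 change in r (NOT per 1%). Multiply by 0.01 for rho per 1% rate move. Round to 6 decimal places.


Answer: Rho = 6.233026

Derivation:
d1 = 0.4185672539; d2 = -0.2305475279
phi(d1) = 0.3654821617; exp(-qT) = 0.9603091645; exp(-rT) = 0.9333266801
N(d2) = 0.4088331680
Rho = K*T*exp(-rT)*N(d2) = 10.8900 * 1.5000 * 0.9333266801 * 0.4088331680 = 6.233026


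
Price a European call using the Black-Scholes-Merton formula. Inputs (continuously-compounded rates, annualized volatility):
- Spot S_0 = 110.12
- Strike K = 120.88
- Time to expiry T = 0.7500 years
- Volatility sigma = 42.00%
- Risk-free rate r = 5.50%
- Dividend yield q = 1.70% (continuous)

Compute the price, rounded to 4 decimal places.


d1 = (ln(S/K) + (r - q + 0.5*sigma^2) * T) / (sigma * sqrt(T)) = 0.00391048
d2 = d1 - sigma * sqrt(T) = -0.35982019
exp(-rT) = 0.95958920; exp(-qT) = 0.98733094
C = S_0 * exp(-qT) * N(d1) - K * exp(-rT) * N(d2)
N(d1) = 0.50156005; N(d2) = 0.35949080
C = 110.1200 * 0.98733094 * 0.50156005 - 120.8800 * 0.95958920 * 0.35949080 = 12.8329

Answer: Price = 12.8329


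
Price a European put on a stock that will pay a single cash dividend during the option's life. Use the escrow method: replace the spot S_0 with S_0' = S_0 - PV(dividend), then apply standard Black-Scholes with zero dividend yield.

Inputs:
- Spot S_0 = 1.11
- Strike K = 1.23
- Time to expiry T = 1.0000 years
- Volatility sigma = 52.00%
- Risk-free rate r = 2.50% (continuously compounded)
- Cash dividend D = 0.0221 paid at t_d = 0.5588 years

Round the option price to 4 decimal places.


PV(D) = D * exp(-r * t_d) = 0.0221 * 0.98612713 = 0.02179341
S_0' = S_0 - PV(D) = 1.1100 - 0.02179341 = 1.08820659
d1 = (ln(S_0'/K) + (r + sigma^2/2)*T) / (sigma*sqrt(T)) = 0.07253239
d2 = d1 - sigma*sqrt(T) = -0.44746761
exp(-rT) = 0.97530991
N(-d1) = 0.47108912; N(-d2) = 0.67273127
P = K * exp(-rT) * N(-d2) - S_0' * N(-d1) = 1.2300 * 0.97530991 * 0.67273127 - 1.08820659 * 0.47108912 = 0.2944

Answer: Price = 0.2944


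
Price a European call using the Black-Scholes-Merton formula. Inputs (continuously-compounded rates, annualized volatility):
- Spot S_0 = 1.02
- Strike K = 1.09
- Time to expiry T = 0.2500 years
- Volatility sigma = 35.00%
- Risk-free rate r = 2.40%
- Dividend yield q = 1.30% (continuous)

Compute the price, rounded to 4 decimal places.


Answer: Price = 0.0446

Derivation:
d1 = (ln(S/K) + (r - q + 0.5*sigma^2) * T) / (sigma * sqrt(T)) = -0.27607182
d2 = d1 - sigma * sqrt(T) = -0.45107182
exp(-rT) = 0.99401796; exp(-qT) = 0.99675528
C = S_0 * exp(-qT) * N(d1) - K * exp(-rT) * N(d2)
N(d1) = 0.39124645; N(d2) = 0.32596889
C = 1.0200 * 0.99675528 * 0.39124645 - 1.0900 * 0.99401796 * 0.32596889 = 0.0446


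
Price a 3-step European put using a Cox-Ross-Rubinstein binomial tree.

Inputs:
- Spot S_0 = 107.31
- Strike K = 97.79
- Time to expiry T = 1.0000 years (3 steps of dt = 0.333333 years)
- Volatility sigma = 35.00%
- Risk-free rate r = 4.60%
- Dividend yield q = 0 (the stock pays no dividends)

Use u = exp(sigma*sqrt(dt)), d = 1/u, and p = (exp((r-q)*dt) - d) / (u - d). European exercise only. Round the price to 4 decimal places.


dt = T/N = 0.333333
u = exp(sigma*sqrt(dt)) = 1.223937; d = 1/u = 0.817036
p = (exp((r-q)*dt) - d) / (u - d) = 0.487627
Discount per step: exp(-r*dt) = 0.984784
Stock lattice S(k, i) with i counting down-moves:
  k=0: S(0,0) = 107.3100
  k=1: S(1,0) = 131.3407; S(1,1) = 87.6761
  k=2: S(2,0) = 160.7527; S(2,1) = 107.3100; S(2,2) = 71.6345
  k=3: S(3,0) = 196.7511; S(3,1) = 131.3407; S(3,2) = 87.6761; S(3,3) = 58.5279
Terminal payoffs V(N, i) = max(K - S_T, 0):
  V(3,0) = 0.000000; V(3,1) = 0.000000; V(3,2) = 10.113908; V(3,3) = 39.262071
Backward induction: V(k, i) = exp(-r*dt) * [p * V(k+1, i) + (1-p) * V(k+1, i+1)].
  V(2,0) = exp(-r*dt) * [p*0.000000 + (1-p)*0.000000] = 0.000000
  V(2,1) = exp(-r*dt) * [p*0.000000 + (1-p)*10.113908] = 5.103245
  V(2,2) = exp(-r*dt) * [p*10.113908 + (1-p)*39.262071] = 24.667501
  V(1,0) = exp(-r*dt) * [p*0.000000 + (1-p)*5.103245] = 2.574979
  V(1,1) = exp(-r*dt) * [p*5.103245 + (1-p)*24.667501] = 14.897264
  V(0,0) = exp(-r*dt) * [p*2.574979 + (1-p)*14.897264] = 8.753338

Answer: Price = V(0,0) = 8.7533


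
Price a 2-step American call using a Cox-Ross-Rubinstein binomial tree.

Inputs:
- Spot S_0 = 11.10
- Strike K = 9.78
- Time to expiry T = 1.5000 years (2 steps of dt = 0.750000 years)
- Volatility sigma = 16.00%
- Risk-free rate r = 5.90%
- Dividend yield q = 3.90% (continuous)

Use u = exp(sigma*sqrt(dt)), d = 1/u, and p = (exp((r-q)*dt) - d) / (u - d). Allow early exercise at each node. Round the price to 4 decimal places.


dt = T/N = 0.750000
u = exp(sigma*sqrt(dt)) = 1.148623; d = 1/u = 0.870607
p = (exp((r-q)*dt) - d) / (u - d) = 0.519775
Discount per step: exp(-r*dt) = 0.956715
Stock lattice S(k, i) with i counting down-moves:
  k=0: S(0,0) = 11.1000
  k=1: S(1,0) = 12.7497; S(1,1) = 9.6637
  k=2: S(2,0) = 14.6446; S(2,1) = 11.1000; S(2,2) = 8.4133
Terminal payoffs V(N, i) = max(S_T - K, 0):
  V(2,0) = 4.864623; V(2,1) = 1.320000; V(2,2) = 0.000000
Backward induction: V(k, i) = exp(-r*dt) * [p * V(k+1, i) + (1-p) * V(k+1, i+1)]; then take max(V_cont, immediate exercise) for American.
  V(1,0) = exp(-r*dt) * [p*4.864623 + (1-p)*1.320000] = 3.025520; exercise = 2.969718; V(1,0) = max -> 3.025520
  V(1,1) = exp(-r*dt) * [p*1.320000 + (1-p)*0.000000] = 0.656405; exercise = 0.000000; V(1,1) = max -> 0.656405
  V(0,0) = exp(-r*dt) * [p*3.025520 + (1-p)*0.656405] = 1.806097; exercise = 1.320000; V(0,0) = max -> 1.806097

Answer: Price = V(0,0) = 1.8061


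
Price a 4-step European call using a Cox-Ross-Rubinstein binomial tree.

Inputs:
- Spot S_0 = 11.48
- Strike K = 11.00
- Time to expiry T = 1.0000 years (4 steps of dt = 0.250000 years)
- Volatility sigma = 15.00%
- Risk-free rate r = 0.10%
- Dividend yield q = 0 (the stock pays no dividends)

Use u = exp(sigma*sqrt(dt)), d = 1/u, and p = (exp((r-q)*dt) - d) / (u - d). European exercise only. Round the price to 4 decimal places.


dt = T/N = 0.250000
u = exp(sigma*sqrt(dt)) = 1.077884; d = 1/u = 0.927743
p = (exp((r-q)*dt) - d) / (u - d) = 0.482924
Discount per step: exp(-r*dt) = 0.999750
Stock lattice S(k, i) with i counting down-moves:
  k=0: S(0,0) = 11.4800
  k=1: S(1,0) = 12.3741; S(1,1) = 10.6505
  k=2: S(2,0) = 13.3379; S(2,1) = 11.4800; S(2,2) = 9.8809
  k=3: S(3,0) = 14.3767; S(3,1) = 12.3741; S(3,2) = 10.6505; S(3,3) = 9.1670
  k=4: S(4,0) = 15.4964; S(4,1) = 13.3379; S(4,2) = 11.4800; S(4,3) = 9.8809; S(4,4) = 8.5046
Terminal payoffs V(N, i) = max(S_T - K, 0):
  V(4,0) = 4.496379; V(4,1) = 2.337857; V(4,2) = 0.480000; V(4,3) = 0.000000; V(4,4) = 0.000000
Backward induction: V(k, i) = exp(-r*dt) * [p * V(k+1, i) + (1-p) * V(k+1, i+1)].
  V(3,0) = exp(-r*dt) * [p*4.496379 + (1-p)*2.337857] = 3.379414
  V(3,1) = exp(-r*dt) * [p*2.337857 + (1-p)*0.480000] = 1.376860
  V(3,2) = exp(-r*dt) * [p*0.480000 + (1-p)*0.000000] = 0.231746
  V(3,3) = exp(-r*dt) * [p*0.000000 + (1-p)*0.000000] = 0.000000
  V(2,0) = exp(-r*dt) * [p*3.379414 + (1-p)*1.376860] = 2.343356
  V(2,1) = exp(-r*dt) * [p*1.376860 + (1-p)*0.231746] = 0.784553
  V(2,2) = exp(-r*dt) * [p*0.231746 + (1-p)*0.000000] = 0.111888
  V(1,0) = exp(-r*dt) * [p*2.343356 + (1-p)*0.784553] = 1.536952
  V(1,1) = exp(-r*dt) * [p*0.784553 + (1-p)*0.111888] = 0.436625
  V(0,0) = exp(-r*dt) * [p*1.536952 + (1-p)*0.436625] = 0.967757

Answer: Price = V(0,0) = 0.9678


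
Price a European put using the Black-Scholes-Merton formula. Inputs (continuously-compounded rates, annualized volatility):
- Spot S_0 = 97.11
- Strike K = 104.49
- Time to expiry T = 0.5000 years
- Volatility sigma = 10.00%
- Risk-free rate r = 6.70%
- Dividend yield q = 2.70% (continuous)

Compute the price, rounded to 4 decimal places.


d1 = (ln(S/K) + (r - q + 0.5*sigma^2) * T) / (sigma * sqrt(T)) = -0.71767119
d2 = d1 - sigma * sqrt(T) = -0.78838187
exp(-rT) = 0.96705491; exp(-qT) = 0.98659072
P = K * exp(-rT) * N(-d2) - S_0 * exp(-qT) * N(-d1)
N(-d1) = 0.76351997; N(-d2) = 0.78476331
P = 104.4900 * 0.96705491 * 0.78476331 - 97.1100 * 0.98659072 * 0.76351997 = 6.1472

Answer: Price = 6.1472


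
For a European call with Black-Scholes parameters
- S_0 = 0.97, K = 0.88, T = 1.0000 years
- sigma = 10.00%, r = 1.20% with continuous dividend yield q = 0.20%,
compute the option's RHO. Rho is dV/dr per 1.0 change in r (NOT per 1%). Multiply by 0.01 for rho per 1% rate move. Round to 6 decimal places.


Answer: Rho = 0.736488

Derivation:
d1 = 1.1237416403; d2 = 1.0237416403
phi(d1) = 0.2121766344; exp(-qT) = 0.9980019987; exp(-rT) = 0.9880717129
N(d2) = 0.8470213391
Rho = K*T*exp(-rT)*N(d2) = 0.8800 * 1.0000 * 0.9880717129 * 0.8470213391 = 0.736488


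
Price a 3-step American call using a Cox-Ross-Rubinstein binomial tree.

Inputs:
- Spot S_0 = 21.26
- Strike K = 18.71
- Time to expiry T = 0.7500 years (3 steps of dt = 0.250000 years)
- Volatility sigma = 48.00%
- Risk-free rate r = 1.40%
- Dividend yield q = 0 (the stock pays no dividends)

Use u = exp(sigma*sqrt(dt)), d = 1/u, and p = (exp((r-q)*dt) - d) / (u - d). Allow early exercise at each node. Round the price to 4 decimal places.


dt = T/N = 0.250000
u = exp(sigma*sqrt(dt)) = 1.271249; d = 1/u = 0.786628
p = (exp((r-q)*dt) - d) / (u - d) = 0.447521
Discount per step: exp(-r*dt) = 0.996506
Stock lattice S(k, i) with i counting down-moves:
  k=0: S(0,0) = 21.2600
  k=1: S(1,0) = 27.0268; S(1,1) = 16.7237
  k=2: S(2,0) = 34.3577; S(2,1) = 21.2600; S(2,2) = 13.1553
  k=3: S(3,0) = 43.6773; S(3,1) = 27.0268; S(3,2) = 16.7237; S(3,3) = 10.3484
Terminal payoffs V(N, i) = max(S_T - K, 0):
  V(3,0) = 24.967250; V(3,1) = 8.316757; V(3,2) = 0.000000; V(3,3) = 0.000000
Backward induction: V(k, i) = exp(-r*dt) * [p * V(k+1, i) + (1-p) * V(k+1, i+1)]; then take max(V_cont, immediate exercise) for American.
  V(2,0) = exp(-r*dt) * [p*24.967250 + (1-p)*8.316757] = 15.713112; exercise = 15.647742; V(2,0) = max -> 15.713112
  V(2,1) = exp(-r*dt) * [p*8.316757 + (1-p)*0.000000] = 3.708921; exercise = 2.550000; V(2,1) = max -> 3.708921
  V(2,2) = exp(-r*dt) * [p*0.000000 + (1-p)*0.000000] = 0.000000; exercise = 0.000000; V(2,2) = max -> 0.000000
  V(1,0) = exp(-r*dt) * [p*15.713112 + (1-p)*3.708921] = 9.049322; exercise = 8.316757; V(1,0) = max -> 9.049322
  V(1,1) = exp(-r*dt) * [p*3.708921 + (1-p)*0.000000] = 1.654021; exercise = 0.000000; V(1,1) = max -> 1.654021
  V(0,0) = exp(-r*dt) * [p*9.049322 + (1-p)*1.654021] = 4.946232; exercise = 2.550000; V(0,0) = max -> 4.946232

Answer: Price = V(0,0) = 4.9462


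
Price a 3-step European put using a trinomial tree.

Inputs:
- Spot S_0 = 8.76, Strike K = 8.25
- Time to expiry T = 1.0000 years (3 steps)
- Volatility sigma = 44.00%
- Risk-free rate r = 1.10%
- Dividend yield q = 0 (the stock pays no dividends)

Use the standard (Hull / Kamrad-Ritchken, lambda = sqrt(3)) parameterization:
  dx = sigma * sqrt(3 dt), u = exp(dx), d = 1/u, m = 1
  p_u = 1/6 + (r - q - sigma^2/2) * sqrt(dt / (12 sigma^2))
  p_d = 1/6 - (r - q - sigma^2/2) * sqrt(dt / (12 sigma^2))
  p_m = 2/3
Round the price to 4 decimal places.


dt = T/N = 0.333333; dx = sigma*sqrt(3*dt) = 0.440000
u = exp(dx) = 1.552707; d = 1/u = 0.644036
p_u = 0.134167, p_m = 0.666667, p_d = 0.199167
Discount per step: exp(-r*dt) = 0.996340
Stock lattice S(k, j) with j the centered position index:
  k=0: S(0,+0) = 8.7600
  k=1: S(1,-1) = 5.6418; S(1,+0) = 8.7600; S(1,+1) = 13.6017
  k=2: S(2,-2) = 3.6335; S(2,-1) = 5.6418; S(2,+0) = 8.7600; S(2,+1) = 13.6017; S(2,+2) = 21.1195
  k=3: S(3,-3) = 2.3401; S(3,-2) = 3.6335; S(3,-1) = 5.6418; S(3,+0) = 8.7600; S(3,+1) = 13.6017; S(3,+2) = 21.1195; S(3,+3) = 32.7924
Terminal payoffs V(N, j) = max(K - S_T, 0):
  V(3,-3) = 5.909895; V(3,-2) = 4.616502; V(3,-1) = 2.608241; V(3,+0) = 0.000000; V(3,+1) = 0.000000; V(3,+2) = 0.000000; V(3,+3) = 0.000000
Backward induction: V(k, j) = exp(-r*dt) * [p_u * V(k+1, j+1) + p_m * V(k+1, j) + p_d * V(k+1, j-1)]
  V(2,-2) = exp(-r*dt) * [p_u*2.608241 + p_m*4.616502 + p_d*5.909895] = 4.587808
  V(2,-1) = exp(-r*dt) * [p_u*0.000000 + p_m*2.608241 + p_d*4.616502] = 2.648551
  V(2,+0) = exp(-r*dt) * [p_u*0.000000 + p_m*0.000000 + p_d*2.608241] = 0.517573
  V(2,+1) = exp(-r*dt) * [p_u*0.000000 + p_m*0.000000 + p_d*0.000000] = 0.000000
  V(2,+2) = exp(-r*dt) * [p_u*0.000000 + p_m*0.000000 + p_d*0.000000] = 0.000000
  V(1,-1) = exp(-r*dt) * [p_u*0.517573 + p_m*2.648551 + p_d*4.587808] = 2.738820
  V(1,+0) = exp(-r*dt) * [p_u*0.000000 + p_m*0.517573 + p_d*2.648551] = 0.869359
  V(1,+1) = exp(-r*dt) * [p_u*0.000000 + p_m*0.000000 + p_d*0.517573] = 0.102706
  V(0,+0) = exp(-r*dt) * [p_u*0.102706 + p_m*0.869359 + p_d*2.738820] = 1.134666

Answer: Price = V(0,0) = 1.1347


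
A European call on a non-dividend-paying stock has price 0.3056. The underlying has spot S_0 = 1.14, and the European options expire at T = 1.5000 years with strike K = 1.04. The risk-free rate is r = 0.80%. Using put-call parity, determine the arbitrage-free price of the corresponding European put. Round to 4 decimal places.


Answer: Put price = 0.1932

Derivation:
Put-call parity: C - P = S_0 * exp(-qT) - K * exp(-rT).
S_0 * exp(-qT) = 1.1400 * 1.00000000 = 1.14000000
K * exp(-rT) = 1.0400 * 0.98807171 = 1.02759458
P = C - S*exp(-qT) + K*exp(-rT)
P = 0.3056 - 1.14000000 + 1.02759458 = 0.1932


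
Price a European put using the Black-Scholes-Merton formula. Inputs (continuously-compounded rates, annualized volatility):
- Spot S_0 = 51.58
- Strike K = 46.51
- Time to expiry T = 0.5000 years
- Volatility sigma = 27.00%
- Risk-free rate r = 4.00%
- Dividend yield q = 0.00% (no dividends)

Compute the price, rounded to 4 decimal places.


Answer: Price = 1.4427

Derivation:
d1 = (ln(S/K) + (r - q + 0.5*sigma^2) * T) / (sigma * sqrt(T)) = 0.74215653
d2 = d1 - sigma * sqrt(T) = 0.55123770
exp(-rT) = 0.98019867; exp(-qT) = 1.00000000
P = K * exp(-rT) * N(-d2) - S_0 * exp(-qT) * N(-d1)
N(-d1) = 0.22899625; N(-d2) = 0.29073537
P = 46.5100 * 0.98019867 * 0.29073537 - 51.5800 * 1.00000000 * 0.22899625 = 1.4427


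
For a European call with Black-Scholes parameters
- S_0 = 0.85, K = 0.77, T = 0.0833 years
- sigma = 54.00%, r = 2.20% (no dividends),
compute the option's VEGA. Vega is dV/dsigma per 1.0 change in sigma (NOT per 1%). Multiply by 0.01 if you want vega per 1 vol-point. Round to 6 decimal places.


Answer: Vega = 0.075311

Derivation:
d1 = 0.7239083649; d2 = 0.5680549723
phi(d1) = 0.3069838331; exp(-qT) = 1.0000000000; exp(-rT) = 0.9981690782
Vega = S * exp(-qT) * phi(d1) * sqrt(T) = 0.8500 * 1.0000000000 * 0.3069838331 * 0.2886173938 = 0.075311


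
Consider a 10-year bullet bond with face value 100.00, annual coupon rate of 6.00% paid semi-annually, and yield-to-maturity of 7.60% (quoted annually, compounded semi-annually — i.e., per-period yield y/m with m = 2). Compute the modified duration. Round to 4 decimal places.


Answer: Modified duration = 7.2221

Derivation:
Coupon per period c = face * coupon_rate / m = 3.000000
Periods per year m = 2; per-period yield y/m = 0.038000
Number of cashflows N = 20
Cashflows (t years, CF_t, discount factor 1/(1+y/m)^(m*t), PV):
  t = 0.5000: CF_t = 3.000000, DF = 0.963391, PV = 2.890173
  t = 1.0000: CF_t = 3.000000, DF = 0.928122, PV = 2.784367
  t = 1.5000: CF_t = 3.000000, DF = 0.894145, PV = 2.682435
  t = 2.0000: CF_t = 3.000000, DF = 0.861411, PV = 2.584234
  t = 2.5000: CF_t = 3.000000, DF = 0.829876, PV = 2.489628
  t = 3.0000: CF_t = 3.000000, DF = 0.799495, PV = 2.398486
  t = 3.5000: CF_t = 3.000000, DF = 0.770227, PV = 2.310680
  t = 4.0000: CF_t = 3.000000, DF = 0.742030, PV = 2.226089
  t = 4.5000: CF_t = 3.000000, DF = 0.714865, PV = 2.144594
  t = 5.0000: CF_t = 3.000000, DF = 0.688694, PV = 2.066083
  t = 5.5000: CF_t = 3.000000, DF = 0.663482, PV = 1.990446
  t = 6.0000: CF_t = 3.000000, DF = 0.639193, PV = 1.917578
  t = 6.5000: CF_t = 3.000000, DF = 0.615793, PV = 1.847378
  t = 7.0000: CF_t = 3.000000, DF = 0.593249, PV = 1.779747
  t = 7.5000: CF_t = 3.000000, DF = 0.571531, PV = 1.714593
  t = 8.0000: CF_t = 3.000000, DF = 0.550608, PV = 1.651823
  t = 8.5000: CF_t = 3.000000, DF = 0.530451, PV = 1.591352
  t = 9.0000: CF_t = 3.000000, DF = 0.511031, PV = 1.533094
  t = 9.5000: CF_t = 3.000000, DF = 0.492323, PV = 1.476970
  t = 10.0000: CF_t = 103.000000, DF = 0.474300, PV = 48.852878
Price P = sum_t PV_t = 88.932627
First compute Macaulay numerator sum_t t * PV_t:
  t * PV_t at t = 0.5000: 1.445087
  t * PV_t at t = 1.0000: 2.784367
  t * PV_t at t = 1.5000: 4.023652
  t * PV_t at t = 2.0000: 5.168468
  t * PV_t at t = 2.5000: 6.224070
  t * PV_t at t = 3.0000: 7.195457
  t * PV_t at t = 3.5000: 8.087380
  t * PV_t at t = 4.0000: 8.904354
  t * PV_t at t = 4.5000: 9.650673
  t * PV_t at t = 5.0000: 10.330414
  t * PV_t at t = 5.5000: 10.947452
  t * PV_t at t = 6.0000: 11.505467
  t * PV_t at t = 6.5000: 12.007954
  t * PV_t at t = 7.0000: 12.458230
  t * PV_t at t = 7.5000: 12.859445
  t * PV_t at t = 8.0000: 13.214587
  t * PV_t at t = 8.5000: 13.526492
  t * PV_t at t = 9.0000: 13.797849
  t * PV_t at t = 9.5000: 14.031211
  t * PV_t at t = 10.0000: 488.528781
Macaulay duration D = 666.691390 / 88.932627 = 7.496589
Modified duration = D / (1 + y/m) = 7.496589 / (1 + 0.038000) = 7.222148


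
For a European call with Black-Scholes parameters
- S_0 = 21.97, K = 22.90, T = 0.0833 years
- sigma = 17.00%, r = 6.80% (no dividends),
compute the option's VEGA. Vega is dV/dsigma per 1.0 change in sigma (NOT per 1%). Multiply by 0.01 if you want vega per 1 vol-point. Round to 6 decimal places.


d1 = -0.7050029454; d2 = -0.7540679024
phi(d1) = 0.3111584193; exp(-qT) = 1.0000000000; exp(-rT) = 0.9943516125
Vega = S * exp(-qT) * phi(d1) * sqrt(T) = 21.9700 * 1.0000000000 * 0.3111584193 * 0.2886173938 = 1.973032

Answer: Vega = 1.973032


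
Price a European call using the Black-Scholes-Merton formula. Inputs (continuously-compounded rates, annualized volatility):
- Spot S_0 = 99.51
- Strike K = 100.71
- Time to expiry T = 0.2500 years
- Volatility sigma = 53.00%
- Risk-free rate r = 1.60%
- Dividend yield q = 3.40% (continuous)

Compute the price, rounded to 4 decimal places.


Answer: Price = 9.6872

Derivation:
d1 = (ln(S/K) + (r - q + 0.5*sigma^2) * T) / (sigma * sqrt(T)) = 0.07028506
d2 = d1 - sigma * sqrt(T) = -0.19471494
exp(-rT) = 0.99600799; exp(-qT) = 0.99153602
C = S_0 * exp(-qT) * N(d1) - K * exp(-rT) * N(d2)
N(d1) = 0.52801661; N(d2) = 0.42280806
C = 99.5100 * 0.99153602 * 0.52801661 - 100.7100 * 0.99600799 * 0.42280806 = 9.6872


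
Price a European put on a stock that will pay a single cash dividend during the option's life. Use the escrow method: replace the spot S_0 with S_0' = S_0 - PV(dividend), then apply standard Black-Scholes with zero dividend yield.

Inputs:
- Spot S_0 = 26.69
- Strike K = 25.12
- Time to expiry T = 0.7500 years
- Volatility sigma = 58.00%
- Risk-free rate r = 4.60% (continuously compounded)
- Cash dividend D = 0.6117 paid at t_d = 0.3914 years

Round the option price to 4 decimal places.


Answer: Price = 4.1330

Derivation:
PV(D) = D * exp(-r * t_d) = 0.6117 * 0.98215671 = 0.60078526
S_0' = S_0 - PV(D) = 26.6900 - 0.60078526 = 26.08921474
d1 = (ln(S_0'/K) + (r + sigma^2/2)*T) / (sigma*sqrt(T)) = 0.39520155
d2 = d1 - sigma*sqrt(T) = -0.10709318
exp(-rT) = 0.96608834
N(-d1) = 0.34634707; N(-d2) = 0.54264247
P = K * exp(-rT) * N(-d2) - S_0' * N(-d1) = 25.1200 * 0.96608834 * 0.54264247 - 26.08921474 * 0.34634707 = 4.1330


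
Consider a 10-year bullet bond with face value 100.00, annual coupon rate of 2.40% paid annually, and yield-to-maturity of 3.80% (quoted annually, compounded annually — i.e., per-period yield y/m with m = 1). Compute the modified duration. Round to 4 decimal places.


Answer: Modified duration = 8.6054

Derivation:
Coupon per period c = face * coupon_rate / m = 2.400000
Periods per year m = 1; per-period yield y/m = 0.038000
Number of cashflows N = 10
Cashflows (t years, CF_t, discount factor 1/(1+y/m)^(m*t), PV):
  t = 1.0000: CF_t = 2.400000, DF = 0.963391, PV = 2.312139
  t = 2.0000: CF_t = 2.400000, DF = 0.928122, PV = 2.227494
  t = 3.0000: CF_t = 2.400000, DF = 0.894145, PV = 2.145948
  t = 4.0000: CF_t = 2.400000, DF = 0.861411, PV = 2.067387
  t = 5.0000: CF_t = 2.400000, DF = 0.829876, PV = 1.991703
  t = 6.0000: CF_t = 2.400000, DF = 0.799495, PV = 1.918789
  t = 7.0000: CF_t = 2.400000, DF = 0.770227, PV = 1.848544
  t = 8.0000: CF_t = 2.400000, DF = 0.742030, PV = 1.780871
  t = 9.0000: CF_t = 2.400000, DF = 0.714865, PV = 1.715675
  t = 10.0000: CF_t = 102.400000, DF = 0.688694, PV = 70.522292
Price P = sum_t PV_t = 88.530841
First compute Macaulay numerator sum_t t * PV_t:
  t * PV_t at t = 1.0000: 2.312139
  t * PV_t at t = 2.0000: 4.454988
  t * PV_t at t = 3.0000: 6.437844
  t * PV_t at t = 4.0000: 8.269549
  t * PV_t at t = 5.0000: 9.958513
  t * PV_t at t = 6.0000: 11.512731
  t * PV_t at t = 7.0000: 12.939807
  t * PV_t at t = 8.0000: 14.246966
  t * PV_t at t = 9.0000: 15.441076
  t * PV_t at t = 10.0000: 705.222925
Macaulay duration D = 790.796538 / 88.530841 = 8.932441
Modified duration = D / (1 + y/m) = 8.932441 / (1 + 0.038000) = 8.605435


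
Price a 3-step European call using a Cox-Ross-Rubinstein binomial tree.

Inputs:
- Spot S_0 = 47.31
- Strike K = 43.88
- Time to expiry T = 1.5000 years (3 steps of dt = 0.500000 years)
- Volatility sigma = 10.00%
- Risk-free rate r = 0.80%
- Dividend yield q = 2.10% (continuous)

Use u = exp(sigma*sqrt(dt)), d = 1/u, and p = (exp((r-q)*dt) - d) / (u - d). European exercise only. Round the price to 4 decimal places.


Answer: Price = V(0,0) = 3.4784

Derivation:
dt = T/N = 0.500000
u = exp(sigma*sqrt(dt)) = 1.073271; d = 1/u = 0.931731
p = (exp((r-q)*dt) - d) / (u - d) = 0.436555
Discount per step: exp(-r*dt) = 0.996008
Stock lattice S(k, i) with i counting down-moves:
  k=0: S(0,0) = 47.3100
  k=1: S(1,0) = 50.7764; S(1,1) = 44.0802
  k=2: S(2,0) = 54.4969; S(2,1) = 47.3100; S(2,2) = 41.0709
  k=3: S(3,0) = 58.4899; S(3,1) = 50.7764; S(3,2) = 44.0802; S(3,3) = 38.2671
Terminal payoffs V(N, i) = max(S_T - K, 0):
  V(3,0) = 14.609879; V(3,1) = 6.896435; V(3,2) = 0.200214; V(3,3) = 0.000000
Backward induction: V(k, i) = exp(-r*dt) * [p * V(k+1, i) + (1-p) * V(k+1, i+1)].
  V(2,0) = exp(-r*dt) * [p*14.609879 + (1-p)*6.896435] = 10.222804
  V(2,1) = exp(-r*dt) * [p*6.896435 + (1-p)*0.200214] = 3.111013
  V(2,2) = exp(-r*dt) * [p*0.200214 + (1-p)*0.000000] = 0.087055
  V(1,0) = exp(-r*dt) * [p*10.222804 + (1-p)*3.111013] = 6.190888
  V(1,1) = exp(-r*dt) * [p*3.111013 + (1-p)*0.087055] = 1.401562
  V(0,0) = exp(-r*dt) * [p*6.190888 + (1-p)*1.401562] = 3.478424


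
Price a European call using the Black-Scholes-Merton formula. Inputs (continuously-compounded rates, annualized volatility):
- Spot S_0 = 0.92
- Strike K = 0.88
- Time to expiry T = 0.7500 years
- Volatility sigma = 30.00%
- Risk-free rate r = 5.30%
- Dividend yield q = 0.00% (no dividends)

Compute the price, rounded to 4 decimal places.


d1 = (ln(S/K) + (r - q + 0.5*sigma^2) * T) / (sigma * sqrt(T)) = 0.45399655
d2 = d1 - sigma * sqrt(T) = 0.19418892
exp(-rT) = 0.96102967; exp(-qT) = 1.00000000
C = S_0 * exp(-qT) * N(d1) - K * exp(-rT) * N(d2)
N(d1) = 0.67508434; N(d2) = 0.57698602
C = 0.9200 * 1.00000000 * 0.67508434 - 0.8800 * 0.96102967 * 0.57698602 = 0.1331

Answer: Price = 0.1331


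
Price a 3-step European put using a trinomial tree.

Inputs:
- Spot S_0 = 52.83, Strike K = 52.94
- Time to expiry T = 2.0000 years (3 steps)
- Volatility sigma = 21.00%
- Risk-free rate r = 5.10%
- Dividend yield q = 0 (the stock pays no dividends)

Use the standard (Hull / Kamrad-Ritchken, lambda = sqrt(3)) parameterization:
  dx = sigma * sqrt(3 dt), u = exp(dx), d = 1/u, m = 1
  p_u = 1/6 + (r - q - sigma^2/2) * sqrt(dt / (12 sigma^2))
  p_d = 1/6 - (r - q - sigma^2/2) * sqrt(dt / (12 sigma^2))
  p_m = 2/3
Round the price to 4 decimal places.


Answer: Price = V(0,0) = 3.2248

Derivation:
dt = T/N = 0.666667; dx = sigma*sqrt(3*dt) = 0.296985
u = exp(dx) = 1.345795; d = 1/u = 0.743055
p_u = 0.199160, p_m = 0.666667, p_d = 0.134173
Discount per step: exp(-r*dt) = 0.966572
Stock lattice S(k, j) with j the centered position index:
  k=0: S(0,+0) = 52.8300
  k=1: S(1,-1) = 39.2556; S(1,+0) = 52.8300; S(1,+1) = 71.0983
  k=2: S(2,-2) = 29.1691; S(2,-1) = 39.2556; S(2,+0) = 52.8300; S(2,+1) = 71.0983; S(2,+2) = 95.6838
  k=3: S(3,-3) = 21.6742; S(3,-2) = 29.1691; S(3,-1) = 39.2556; S(3,+0) = 52.8300; S(3,+1) = 71.0983; S(3,+2) = 95.6838; S(3,+3) = 128.7708
Terminal payoffs V(N, j) = max(K - S_T, 0):
  V(3,-3) = 31.265755; V(3,-2) = 23.770912; V(3,-1) = 13.684390; V(3,+0) = 0.110000; V(3,+1) = 0.000000; V(3,+2) = 0.000000; V(3,+3) = 0.000000
Backward induction: V(k, j) = exp(-r*dt) * [p_u * V(k+1, j+1) + p_m * V(k+1, j) + p_d * V(k+1, j-1)]
  V(2,-2) = exp(-r*dt) * [p_u*13.684390 + p_m*23.770912 + p_d*31.265755] = 22.006600
  V(2,-1) = exp(-r*dt) * [p_u*0.110000 + p_m*13.684390 + p_d*23.770912] = 11.921943
  V(2,+0) = exp(-r*dt) * [p_u*0.000000 + p_m*0.110000 + p_d*13.684390] = 1.845586
  V(2,+1) = exp(-r*dt) * [p_u*0.000000 + p_m*0.000000 + p_d*0.110000] = 0.014266
  V(2,+2) = exp(-r*dt) * [p_u*0.000000 + p_m*0.000000 + p_d*0.000000] = 0.000000
  V(1,-1) = exp(-r*dt) * [p_u*1.845586 + p_m*11.921943 + p_d*22.006600] = 10.891550
  V(1,+0) = exp(-r*dt) * [p_u*0.014266 + p_m*1.845586 + p_d*11.921943] = 2.738142
  V(1,+1) = exp(-r*dt) * [p_u*0.000000 + p_m*0.014266 + p_d*1.845586] = 0.248543
  V(0,+0) = exp(-r*dt) * [p_u*0.248543 + p_m*2.738142 + p_d*10.891550] = 3.224758


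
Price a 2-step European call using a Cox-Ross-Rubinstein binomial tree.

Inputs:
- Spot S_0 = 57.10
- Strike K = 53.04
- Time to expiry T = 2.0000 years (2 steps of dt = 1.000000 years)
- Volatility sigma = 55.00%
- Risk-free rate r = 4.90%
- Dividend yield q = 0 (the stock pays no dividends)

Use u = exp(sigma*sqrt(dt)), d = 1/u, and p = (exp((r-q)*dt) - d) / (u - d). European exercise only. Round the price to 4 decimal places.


Answer: Price = V(0,0) = 19.7780

Derivation:
dt = T/N = 1.000000
u = exp(sigma*sqrt(dt)) = 1.733253; d = 1/u = 0.576950
p = (exp((r-q)*dt) - d) / (u - d) = 0.409296
Discount per step: exp(-r*dt) = 0.952181
Stock lattice S(k, i) with i counting down-moves:
  k=0: S(0,0) = 57.1000
  k=1: S(1,0) = 98.9687; S(1,1) = 32.9438
  k=2: S(2,0) = 171.5379; S(2,1) = 57.1000; S(2,2) = 19.0069
Terminal payoffs V(N, i) = max(S_T - K, 0):
  V(2,0) = 118.497880; V(2,1) = 4.060000; V(2,2) = 0.000000
Backward induction: V(k, i) = exp(-r*dt) * [p * V(k+1, i) + (1-p) * V(k+1, i+1)].
  V(1,0) = exp(-r*dt) * [p*118.497880 + (1-p)*4.060000] = 48.465060
  V(1,1) = exp(-r*dt) * [p*4.060000 + (1-p)*0.000000] = 1.582280
  V(0,0) = exp(-r*dt) * [p*48.465060 + (1-p)*1.582280] = 19.777969


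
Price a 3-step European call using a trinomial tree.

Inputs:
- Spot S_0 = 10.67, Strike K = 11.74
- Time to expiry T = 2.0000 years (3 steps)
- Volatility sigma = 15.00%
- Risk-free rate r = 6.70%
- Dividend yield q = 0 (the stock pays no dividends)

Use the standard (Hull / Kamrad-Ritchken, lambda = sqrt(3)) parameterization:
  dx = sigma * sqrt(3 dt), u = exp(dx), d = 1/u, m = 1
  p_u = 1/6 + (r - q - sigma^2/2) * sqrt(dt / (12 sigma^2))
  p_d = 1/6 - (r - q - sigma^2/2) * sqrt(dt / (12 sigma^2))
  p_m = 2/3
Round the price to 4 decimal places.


dt = T/N = 0.666667; dx = sigma*sqrt(3*dt) = 0.212132
u = exp(dx) = 1.236311; d = 1/u = 0.808858
p_u = 0.254269, p_m = 0.666667, p_d = 0.079064
Discount per step: exp(-r*dt) = 0.956316
Stock lattice S(k, j) with j the centered position index:
  k=0: S(0,+0) = 10.6700
  k=1: S(1,-1) = 8.6305; S(1,+0) = 10.6700; S(1,+1) = 13.1914
  k=2: S(2,-2) = 6.9809; S(2,-1) = 8.6305; S(2,+0) = 10.6700; S(2,+1) = 13.1914; S(2,+2) = 16.3087
  k=3: S(3,-3) = 5.6465; S(3,-2) = 6.9809; S(3,-1) = 8.6305; S(3,+0) = 10.6700; S(3,+1) = 13.1914; S(3,+2) = 16.3087; S(3,+3) = 20.1627
Terminal payoffs V(N, j) = max(S_T - K, 0):
  V(3,-3) = 0.000000; V(3,-2) = 0.000000; V(3,-1) = 0.000000; V(3,+0) = 0.000000; V(3,+1) = 1.451440; V(3,+2) = 4.568723; V(3,+3) = 8.422656
Backward induction: V(k, j) = exp(-r*dt) * [p_u * V(k+1, j+1) + p_m * V(k+1, j) + p_d * V(k+1, j-1)]
  V(2,-2) = exp(-r*dt) * [p_u*0.000000 + p_m*0.000000 + p_d*0.000000] = 0.000000
  V(2,-1) = exp(-r*dt) * [p_u*0.000000 + p_m*0.000000 + p_d*0.000000] = 0.000000
  V(2,+0) = exp(-r*dt) * [p_u*1.451440 + p_m*0.000000 + p_d*0.000000] = 0.352935
  V(2,+1) = exp(-r*dt) * [p_u*4.568723 + p_m*1.451440 + p_d*0.000000] = 2.036296
  V(2,+2) = exp(-r*dt) * [p_u*8.422656 + p_m*4.568723 + p_d*1.451440] = 5.070575
  V(1,-1) = exp(-r*dt) * [p_u*0.352935 + p_m*0.000000 + p_d*0.000000] = 0.085820
  V(1,+0) = exp(-r*dt) * [p_u*2.036296 + p_m*0.352935 + p_d*0.000000] = 0.720161
  V(1,+1) = exp(-r*dt) * [p_u*5.070575 + p_m*2.036296 + p_d*0.352935] = 2.557885
  V(0,+0) = exp(-r*dt) * [p_u*2.557885 + p_m*0.720161 + p_d*0.085820] = 1.087603

Answer: Price = V(0,0) = 1.0876


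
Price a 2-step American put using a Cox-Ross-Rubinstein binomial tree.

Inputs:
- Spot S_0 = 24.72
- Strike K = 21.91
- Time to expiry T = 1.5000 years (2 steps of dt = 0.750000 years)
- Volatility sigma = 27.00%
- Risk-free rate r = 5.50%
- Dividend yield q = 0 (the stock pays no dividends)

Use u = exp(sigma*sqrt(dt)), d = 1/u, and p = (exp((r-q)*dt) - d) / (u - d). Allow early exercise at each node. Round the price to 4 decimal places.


dt = T/N = 0.750000
u = exp(sigma*sqrt(dt)) = 1.263426; d = 1/u = 0.791499
p = (exp((r-q)*dt) - d) / (u - d) = 0.531044
Discount per step: exp(-r*dt) = 0.959589
Stock lattice S(k, i) with i counting down-moves:
  k=0: S(0,0) = 24.7200
  k=1: S(1,0) = 31.2319; S(1,1) = 19.5659
  k=2: S(2,0) = 39.4592; S(2,1) = 24.7200; S(2,2) = 15.4863
Terminal payoffs V(N, i) = max(K - S_T, 0):
  V(2,0) = 0.000000; V(2,1) = 0.000000; V(2,2) = 6.423651
Backward induction: V(k, i) = exp(-r*dt) * [p * V(k+1, i) + (1-p) * V(k+1, i+1)]; then take max(V_cont, immediate exercise) for American.
  V(1,0) = exp(-r*dt) * [p*0.000000 + (1-p)*0.000000] = 0.000000; exercise = 0.000000; V(1,0) = max -> 0.000000
  V(1,1) = exp(-r*dt) * [p*0.000000 + (1-p)*6.423651] = 2.890678; exercise = 2.344149; V(1,1) = max -> 2.890678
  V(0,0) = exp(-r*dt) * [p*0.000000 + (1-p)*2.890678] = 1.300821; exercise = 0.000000; V(0,0) = max -> 1.300821

Answer: Price = V(0,0) = 1.3008


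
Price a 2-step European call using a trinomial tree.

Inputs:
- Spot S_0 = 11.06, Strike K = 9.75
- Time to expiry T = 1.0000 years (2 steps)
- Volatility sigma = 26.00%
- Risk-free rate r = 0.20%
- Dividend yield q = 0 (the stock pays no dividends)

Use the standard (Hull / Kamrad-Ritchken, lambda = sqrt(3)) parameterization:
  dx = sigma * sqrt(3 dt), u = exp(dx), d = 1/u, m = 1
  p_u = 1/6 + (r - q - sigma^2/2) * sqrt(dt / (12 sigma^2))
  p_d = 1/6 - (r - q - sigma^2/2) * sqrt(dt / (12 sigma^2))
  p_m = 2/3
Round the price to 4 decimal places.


dt = T/N = 0.500000; dx = sigma*sqrt(3*dt) = 0.318434
u = exp(dx) = 1.374972; d = 1/u = 0.727287
p_u = 0.141701, p_m = 0.666667, p_d = 0.191633
Discount per step: exp(-r*dt) = 0.999000
Stock lattice S(k, j) with j the centered position index:
  k=0: S(0,+0) = 11.0600
  k=1: S(1,-1) = 8.0438; S(1,+0) = 11.0600; S(1,+1) = 15.2072
  k=2: S(2,-2) = 5.8502; S(2,-1) = 8.0438; S(2,+0) = 11.0600; S(2,+1) = 15.2072; S(2,+2) = 20.9095
Terminal payoffs V(N, j) = max(S_T - K, 0):
  V(2,-2) = 0.000000; V(2,-1) = 0.000000; V(2,+0) = 1.310000; V(2,+1) = 5.457195; V(2,+2) = 11.159473
Backward induction: V(k, j) = exp(-r*dt) * [p_u * V(k+1, j+1) + p_m * V(k+1, j) + p_d * V(k+1, j-1)]
  V(1,-1) = exp(-r*dt) * [p_u*1.310000 + p_m*0.000000 + p_d*0.000000] = 0.185442
  V(1,+0) = exp(-r*dt) * [p_u*5.457195 + p_m*1.310000 + p_d*0.000000] = 1.644976
  V(1,+1) = exp(-r*dt) * [p_u*11.159473 + p_m*5.457195 + p_d*1.310000] = 5.465006
  V(0,+0) = exp(-r*dt) * [p_u*5.465006 + p_m*1.644976 + p_d*0.185442] = 1.904677

Answer: Price = V(0,0) = 1.9047


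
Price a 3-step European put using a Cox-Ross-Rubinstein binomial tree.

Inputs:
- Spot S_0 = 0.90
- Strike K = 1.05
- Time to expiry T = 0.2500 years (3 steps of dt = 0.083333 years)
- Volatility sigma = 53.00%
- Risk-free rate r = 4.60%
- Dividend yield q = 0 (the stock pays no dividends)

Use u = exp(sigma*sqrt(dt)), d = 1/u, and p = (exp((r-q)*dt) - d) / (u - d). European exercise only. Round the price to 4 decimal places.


Answer: Price = V(0,0) = 0.1775

Derivation:
dt = T/N = 0.083333
u = exp(sigma*sqrt(dt)) = 1.165322; d = 1/u = 0.858132
p = (exp((r-q)*dt) - d) / (u - d) = 0.474328
Discount per step: exp(-r*dt) = 0.996174
Stock lattice S(k, i) with i counting down-moves:
  k=0: S(0,0) = 0.9000
  k=1: S(1,0) = 1.0488; S(1,1) = 0.7723
  k=2: S(2,0) = 1.2222; S(2,1) = 0.9000; S(2,2) = 0.6628
  k=3: S(3,0) = 1.4242; S(3,1) = 1.0488; S(3,2) = 0.7723; S(3,3) = 0.5687
Terminal payoffs V(N, i) = max(K - S_T, 0):
  V(3,0) = 0.000000; V(3,1) = 0.001210; V(3,2) = 0.277682; V(3,3) = 0.481273
Backward induction: V(k, i) = exp(-r*dt) * [p * V(k+1, i) + (1-p) * V(k+1, i+1)].
  V(2,0) = exp(-r*dt) * [p*0.000000 + (1-p)*0.001210] = 0.000634
  V(2,1) = exp(-r*dt) * [p*0.001210 + (1-p)*0.277682] = 0.145983
  V(2,2) = exp(-r*dt) * [p*0.277682 + (1-p)*0.481273] = 0.383232
  V(1,0) = exp(-r*dt) * [p*0.000634 + (1-p)*0.145983] = 0.076745
  V(1,1) = exp(-r*dt) * [p*0.145983 + (1-p)*0.383232] = 0.269662
  V(0,0) = exp(-r*dt) * [p*0.076745 + (1-p)*0.269662] = 0.177475


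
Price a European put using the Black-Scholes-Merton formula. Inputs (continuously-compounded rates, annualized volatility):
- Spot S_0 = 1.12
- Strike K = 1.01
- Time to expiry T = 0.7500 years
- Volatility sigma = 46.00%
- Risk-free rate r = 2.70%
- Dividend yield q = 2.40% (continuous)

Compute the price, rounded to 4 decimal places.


Answer: Price = 0.1155

Derivation:
d1 = (ln(S/K) + (r - q + 0.5*sigma^2) * T) / (sigma * sqrt(T)) = 0.46433610
d2 = d1 - sigma * sqrt(T) = 0.06596441
exp(-rT) = 0.97995365; exp(-qT) = 0.98216103
P = K * exp(-rT) * N(-d2) - S_0 * exp(-qT) * N(-d1)
N(-d1) = 0.32120348; N(-d2) = 0.47370308
P = 1.0100 * 0.97995365 * 0.47370308 - 1.1200 * 0.98216103 * 0.32120348 = 0.1155


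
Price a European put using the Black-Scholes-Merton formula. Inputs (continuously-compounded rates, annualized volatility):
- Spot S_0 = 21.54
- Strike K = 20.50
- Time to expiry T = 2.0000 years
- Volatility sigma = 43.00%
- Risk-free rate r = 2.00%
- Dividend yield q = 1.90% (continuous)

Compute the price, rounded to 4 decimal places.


d1 = (ln(S/K) + (r - q + 0.5*sigma^2) * T) / (sigma * sqrt(T)) = 0.38872256
d2 = d1 - sigma * sqrt(T) = -0.21938928
exp(-rT) = 0.96078944; exp(-qT) = 0.96271294
P = K * exp(-rT) * N(-d2) - S_0 * exp(-qT) * N(-d1)
N(-d1) = 0.34874070; N(-d2) = 0.58682659
P = 20.5000 * 0.96078944 * 0.58682659 - 21.5400 * 0.96271294 * 0.34874070 = 4.3265

Answer: Price = 4.3265


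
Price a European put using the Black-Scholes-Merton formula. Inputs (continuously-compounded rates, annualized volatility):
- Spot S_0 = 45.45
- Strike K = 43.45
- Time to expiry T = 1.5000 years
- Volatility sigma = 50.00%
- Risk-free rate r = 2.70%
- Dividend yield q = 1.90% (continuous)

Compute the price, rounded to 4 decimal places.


d1 = (ln(S/K) + (r - q + 0.5*sigma^2) * T) / (sigma * sqrt(T)) = 0.39927004
d2 = d1 - sigma * sqrt(T) = -0.21310239
exp(-rT) = 0.96030916; exp(-qT) = 0.97190229
P = K * exp(-rT) * N(-d2) - S_0 * exp(-qT) * N(-d1)
N(-d1) = 0.34484712; N(-d2) = 0.58437645
P = 43.4500 * 0.96030916 * 0.58437645 - 45.4500 * 0.97190229 * 0.34484712 = 9.1504

Answer: Price = 9.1504


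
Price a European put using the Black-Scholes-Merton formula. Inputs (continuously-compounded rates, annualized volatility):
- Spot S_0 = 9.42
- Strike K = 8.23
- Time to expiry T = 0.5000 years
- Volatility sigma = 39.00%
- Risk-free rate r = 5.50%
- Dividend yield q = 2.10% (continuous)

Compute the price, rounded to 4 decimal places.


Answer: Price = 0.4324

Derivation:
d1 = (ln(S/K) + (r - q + 0.5*sigma^2) * T) / (sigma * sqrt(T)) = 0.68924444
d2 = d1 - sigma * sqrt(T) = 0.41347280
exp(-rT) = 0.97287468; exp(-qT) = 0.98955493
P = K * exp(-rT) * N(-d2) - S_0 * exp(-qT) * N(-d1)
N(-d1) = 0.24533473; N(-d2) = 0.33963012
P = 8.2300 * 0.97287468 * 0.33963012 - 9.4200 * 0.98955493 * 0.24533473 = 0.4324


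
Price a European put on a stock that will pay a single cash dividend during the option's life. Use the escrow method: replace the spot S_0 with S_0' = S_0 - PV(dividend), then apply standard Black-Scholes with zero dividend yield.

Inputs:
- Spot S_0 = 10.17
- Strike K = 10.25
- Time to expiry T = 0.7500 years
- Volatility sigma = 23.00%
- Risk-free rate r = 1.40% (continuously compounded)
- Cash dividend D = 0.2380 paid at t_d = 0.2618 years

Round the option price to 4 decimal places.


PV(D) = D * exp(-r * t_d) = 0.2380 * 0.99634151 = 0.23712928
S_0' = S_0 - PV(D) = 10.1700 - 0.23712928 = 9.93287072
d1 = (ln(S_0'/K) + (r + sigma^2/2)*T) / (sigma*sqrt(T)) = -0.00547566
d2 = d1 - sigma*sqrt(T) = -0.20466150
exp(-rT) = 0.98955493
N(-d1) = 0.50218446; N(-d2) = 0.58108170
P = K * exp(-rT) * N(-d2) - S_0' * N(-d1) = 10.2500 * 0.98955493 * 0.58108170 - 9.93287072 * 0.50218446 = 0.9057

Answer: Price = 0.9057


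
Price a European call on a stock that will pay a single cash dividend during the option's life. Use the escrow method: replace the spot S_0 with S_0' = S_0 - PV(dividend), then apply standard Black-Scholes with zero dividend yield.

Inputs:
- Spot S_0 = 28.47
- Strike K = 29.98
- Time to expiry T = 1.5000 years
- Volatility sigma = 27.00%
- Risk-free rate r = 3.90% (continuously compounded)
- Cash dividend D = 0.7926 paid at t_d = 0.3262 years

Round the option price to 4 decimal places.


Answer: Price = 3.3875

Derivation:
PV(D) = D * exp(-r * t_d) = 0.7926 * 0.98735878 = 0.78258057
S_0' = S_0 - PV(D) = 28.4700 - 0.78258057 = 27.68741943
d1 = (ln(S_0'/K) + (r + sigma^2/2)*T) / (sigma*sqrt(T)) = 0.10167694
d2 = d1 - sigma*sqrt(T) = -0.22900417
exp(-rT) = 0.94317824
N(d1) = 0.54049345; N(d2) = 0.40943284
C = S_0' * N(d1) - K * exp(-rT) * N(d2) = 27.68741943 * 0.54049345 - 29.9800 * 0.94317824 * 0.40943284 = 3.3875


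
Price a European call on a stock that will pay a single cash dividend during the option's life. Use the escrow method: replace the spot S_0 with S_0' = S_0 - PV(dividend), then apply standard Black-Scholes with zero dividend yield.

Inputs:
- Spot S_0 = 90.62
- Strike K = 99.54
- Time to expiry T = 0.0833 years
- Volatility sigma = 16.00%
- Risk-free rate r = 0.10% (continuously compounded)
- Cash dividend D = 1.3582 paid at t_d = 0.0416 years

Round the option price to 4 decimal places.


Answer: Price = 0.0134

Derivation:
PV(D) = D * exp(-r * t_d) = 1.3582 * 0.99995840 = 1.35814350
S_0' = S_0 - PV(D) = 90.6200 - 1.35814350 = 89.26185650
d1 = (ln(S_0'/K) + (r + sigma^2/2)*T) / (sigma*sqrt(T)) = -2.33518011
d2 = d1 - sigma*sqrt(T) = -2.38135889
exp(-rT) = 0.99991670
N(d1) = 0.00976701; N(d2) = 0.00862445
C = S_0' * N(d1) - K * exp(-rT) * N(d2) = 89.26185650 * 0.00976701 - 99.5400 * 0.99991670 * 0.00862445 = 0.0134


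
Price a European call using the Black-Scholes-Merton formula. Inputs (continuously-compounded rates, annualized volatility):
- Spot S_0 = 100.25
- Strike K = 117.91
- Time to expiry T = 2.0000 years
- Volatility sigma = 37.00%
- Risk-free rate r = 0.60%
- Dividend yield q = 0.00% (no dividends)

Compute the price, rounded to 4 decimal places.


d1 = (ln(S/K) + (r - q + 0.5*sigma^2) * T) / (sigma * sqrt(T)) = -0.02552188
d2 = d1 - sigma * sqrt(T) = -0.54878090
exp(-rT) = 0.98807171; exp(-qT) = 1.00000000
C = S_0 * exp(-qT) * N(d1) - K * exp(-rT) * N(d2)
N(d1) = 0.48981935; N(d2) = 0.29157791
C = 100.2500 * 1.00000000 * 0.48981935 - 117.9100 * 0.98807171 * 0.29157791 = 15.1345

Answer: Price = 15.1345


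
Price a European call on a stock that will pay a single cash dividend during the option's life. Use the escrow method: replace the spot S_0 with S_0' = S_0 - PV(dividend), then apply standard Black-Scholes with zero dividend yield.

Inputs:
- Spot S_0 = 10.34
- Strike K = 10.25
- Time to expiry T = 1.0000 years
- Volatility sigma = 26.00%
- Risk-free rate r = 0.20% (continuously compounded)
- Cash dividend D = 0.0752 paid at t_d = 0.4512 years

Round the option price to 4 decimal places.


Answer: Price = 1.0777

Derivation:
PV(D) = D * exp(-r * t_d) = 0.0752 * 0.99909801 = 0.07513217
S_0' = S_0 - PV(D) = 10.3400 - 0.07513217 = 10.26486783
d1 = (ln(S_0'/K) + (r + sigma^2/2)*T) / (sigma*sqrt(T)) = 0.14326719
d2 = d1 - sigma*sqrt(T) = -0.11673281
exp(-rT) = 0.99800200
N(d1) = 0.55696042; N(d2) = 0.45353589
C = S_0' * N(d1) - K * exp(-rT) * N(d2) = 10.26486783 * 0.55696042 - 10.2500 * 0.99800200 * 0.45353589 = 1.0777
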